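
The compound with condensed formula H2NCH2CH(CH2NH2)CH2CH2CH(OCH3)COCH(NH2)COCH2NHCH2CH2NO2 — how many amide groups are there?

–NH2 on an sp³ carbon with no adjacent C=O → amine.
pendant –CH2NH2: N on sp³ C, no adjacent C=O → amine.
pendant –OCH3: C–O–C with sp³ C, no adjacent C=O → ether.
–C(=O)– with carbon on both sides → ketone.
–NH2 on an sp³ carbon with no adjacent C=O → amine.
–C(=O)– with carbon on both sides → ketone.
C–N–C with sp³ carbons and no adjacent C=O → amine (secondary).
–NO2 on carbon → nitro group.
No segment is a amide: H2NCH2 is amine, not amide; CH(CH2NH2) is amine, not amide; CH(NH2) is amine, not amide. → 0.

0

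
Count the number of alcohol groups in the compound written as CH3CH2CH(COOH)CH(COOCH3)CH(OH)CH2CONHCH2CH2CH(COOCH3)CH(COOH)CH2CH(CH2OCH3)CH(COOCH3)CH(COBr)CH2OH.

Reading the structure from left to right:
  CH(COOH): pendant –COOH: carbonyl C bonded to C and –OH → carboxylic acid.
  CH(COOCH3): pendant –COOCH3: carbonyl C bonded to C and –OCH3 → ester.
  CH(OH): –OH on an sp³ carbon → alcohol (secondary).
  CH2CONHCH2: –C(=O)–N– linkage → amide (the N is not an amine).
  CH(COOCH3): pendant –COOCH3: carbonyl C bonded to C and –OCH3 → ester.
  CH(COOH): pendant –COOH: carbonyl C bonded to C and –OH → carboxylic acid.
  CH(CH2OCH3): pendant –CH2OCH3: C–O–C linkage → ether.
  CH(COOCH3): pendant –COOCH3: carbonyl C bonded to C and –OCH3 → ester.
  CH(COBr): pendant –C(=O)X: carbonyl C bonded to C and halogen → acyl halide.
  CH2OH: –OH on an sp³ carbon → alcohol.
Alcohol appears at: CH(OH), CH2OH → 2.

2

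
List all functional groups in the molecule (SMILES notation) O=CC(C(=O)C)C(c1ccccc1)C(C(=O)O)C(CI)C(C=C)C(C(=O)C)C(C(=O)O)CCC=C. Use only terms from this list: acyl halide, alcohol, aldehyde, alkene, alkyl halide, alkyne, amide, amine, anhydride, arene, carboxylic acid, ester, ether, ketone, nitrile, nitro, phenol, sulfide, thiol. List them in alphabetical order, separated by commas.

Working along the chain:
  OHC: terminal –CHO: carbonyl C bonded to H and C → aldehyde.
  CH(COCH3): pendant –COCH3: carbonyl C bonded to two carbons → ketone.
  CH(C6H5): pendant –C6H5: benzene ring → arene.
  CH(COOH): pendant –COOH: carbonyl C bonded to C and –OH → carboxylic acid.
  CH(CH2I): pendant –CH2X: halogen on sp³ carbon → alkyl halide.
  CH(CH=CH2): pendant –CH=CH2: C=C double bond → alkene.
  CH(COCH3): pendant –COCH3: carbonyl C bonded to two carbons → ketone.
  CH(COOH): pendant –COOH: carbonyl C bonded to C and –OH → carboxylic acid.
  CH=CH2: C=C double bond → alkene.

aldehyde, alkene, alkyl halide, arene, carboxylic acid, ketone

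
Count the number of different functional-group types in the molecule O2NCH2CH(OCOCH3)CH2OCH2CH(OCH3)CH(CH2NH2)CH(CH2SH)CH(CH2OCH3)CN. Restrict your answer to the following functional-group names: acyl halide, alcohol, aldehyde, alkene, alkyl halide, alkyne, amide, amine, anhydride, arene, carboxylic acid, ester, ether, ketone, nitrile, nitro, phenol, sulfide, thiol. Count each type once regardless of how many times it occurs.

6

Taking each segment in turn:
  O2NCH2: –NO2 on carbon → nitro group.
  CH(OCOCH3): pendant –OC(=O)CH3: an acyloxy group → ester.
  CH2OCH2: C–O–C with sp³ carbons on both sides and no adjacent C=O → ether.
  CH(OCH3): pendant –OCH3: C–O–C with sp³ C, no adjacent C=O → ether.
  CH(CH2NH2): pendant –CH2NH2: N on sp³ C, no adjacent C=O → amine.
  CH(CH2SH): pendant –CH2SH → thiol.
  CH(CH2OCH3): pendant –CH2OCH3: C–O–C linkage → ether.
  CN: –C≡N: carbon triple-bonded to nitrogen → nitrile.
Distinct types present: amine, ester, ether, nitrile, nitro, thiol.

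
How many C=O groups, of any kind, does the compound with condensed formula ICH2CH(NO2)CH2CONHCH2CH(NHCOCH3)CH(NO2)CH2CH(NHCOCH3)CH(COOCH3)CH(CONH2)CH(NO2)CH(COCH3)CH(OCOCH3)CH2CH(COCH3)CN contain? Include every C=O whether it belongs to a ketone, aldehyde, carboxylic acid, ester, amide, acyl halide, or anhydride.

8

CH2CONHCH2: amide, 1 C=O (running total 1).
CH(NHCOCH3): amide, 1 C=O (running total 2).
CH(NHCOCH3): amide, 1 C=O (running total 3).
CH(COOCH3): ester, 1 C=O (running total 4).
CH(CONH2): amide, 1 C=O (running total 5).
CH(COCH3): ketone, 1 C=O (running total 6).
CH(OCOCH3): ester, 1 C=O (running total 7).
CH(COCH3): ketone, 1 C=O (running total 8).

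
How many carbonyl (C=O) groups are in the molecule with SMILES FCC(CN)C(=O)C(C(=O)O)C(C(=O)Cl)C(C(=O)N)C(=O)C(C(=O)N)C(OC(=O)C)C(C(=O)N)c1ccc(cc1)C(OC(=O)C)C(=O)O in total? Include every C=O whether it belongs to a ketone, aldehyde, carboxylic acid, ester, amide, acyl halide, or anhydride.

CO: ketone, 1 C=O (running total 1).
CH(COOH): carboxylic acid, 1 C=O (running total 2).
CH(COCl): acyl halide, 1 C=O (running total 3).
CH(CONH2): amide, 1 C=O (running total 4).
CO: ketone, 1 C=O (running total 5).
CH(CONH2): amide, 1 C=O (running total 6).
CH(OCOCH3): ester, 1 C=O (running total 7).
CH(CONH2): amide, 1 C=O (running total 8).
CH(OCOCH3): ester, 1 C=O (running total 9).
COOH: carboxylic acid, 1 C=O (running total 10).

10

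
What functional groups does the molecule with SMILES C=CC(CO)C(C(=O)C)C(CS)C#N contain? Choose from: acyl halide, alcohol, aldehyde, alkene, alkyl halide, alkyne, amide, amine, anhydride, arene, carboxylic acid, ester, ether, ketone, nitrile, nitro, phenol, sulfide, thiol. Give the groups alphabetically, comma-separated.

alcohol, alkene, ketone, nitrile, thiol

C=C double bond → alkene.
pendant –CH2OH on an sp³ backbone C → alcohol.
pendant –COCH3: carbonyl C bonded to two carbons → ketone.
pendant –CH2SH → thiol.
–C≡N: carbon triple-bonded to nitrogen → nitrile.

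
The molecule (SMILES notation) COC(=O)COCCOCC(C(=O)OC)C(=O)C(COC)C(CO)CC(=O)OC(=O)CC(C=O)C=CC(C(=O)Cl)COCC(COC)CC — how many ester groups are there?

Working along the chain:
  CH3OOC: CH3O–C(=O)–: carbonyl C bonded to C and to –OCH3 → ester (not ketone + ether).
  CH2OCH2: C–O–C with sp³ carbons on both sides and no adjacent C=O → ether.
  CH2OCH2: C–O–C with sp³ carbons on both sides and no adjacent C=O → ether.
  CH(COOCH3): pendant –COOCH3: carbonyl C bonded to C and –OCH3 → ester.
  CO: –C(=O)– with carbon on both sides → ketone.
  CH(CH2OCH3): pendant –CH2OCH3: C–O–C linkage → ether.
  CH(CH2OH): pendant –CH2OH on an sp³ backbone C → alcohol.
  CH2CO-O-COCH2: two acyl groups sharing one oxygen, –C(=O)–O–C(=O)– → anhydride.
  CH(CHO): pendant –CHO: carbonyl C bonded to C and H → aldehyde.
  CH=CH: C=C double bond → alkene.
  CH(COCl): pendant –C(=O)X: carbonyl C bonded to C and halogen → acyl halide.
  CH2OCH2: C–O–C with sp³ carbons on both sides and no adjacent C=O → ether.
  CH(CH2OCH3): pendant –CH2OCH3: C–O–C linkage → ether.
Ester appears at: CH3OOC, CH(COOCH3) → 2.

2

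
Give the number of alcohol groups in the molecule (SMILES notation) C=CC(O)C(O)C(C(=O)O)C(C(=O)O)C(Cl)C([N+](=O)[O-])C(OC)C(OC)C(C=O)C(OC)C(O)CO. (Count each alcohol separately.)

4

C=C double bond → alkene.
–OH on an sp³ carbon → alcohol (secondary).
–OH on an sp³ carbon → alcohol (secondary).
pendant –COOH: carbonyl C bonded to C and –OH → carboxylic acid.
pendant –COOH: carbonyl C bonded to C and –OH → carboxylic acid.
halogen on an sp³ carbon → alkyl halide.
–NO2 on an sp³ carbon → nitro (the N=O is not a carbonyl).
pendant –OCH3: C–O–C with sp³ C, no adjacent C=O → ether.
pendant –OCH3: C–O–C with sp³ C, no adjacent C=O → ether.
pendant –CHO: carbonyl C bonded to C and H → aldehyde.
pendant –OCH3: C–O–C with sp³ C, no adjacent C=O → ether.
–OH on an sp³ carbon → alcohol (secondary).
–OH on an sp³ carbon → alcohol.
Alcohol appears at: CH(OH), CH(OH), CH(OH), CH2OH → 4.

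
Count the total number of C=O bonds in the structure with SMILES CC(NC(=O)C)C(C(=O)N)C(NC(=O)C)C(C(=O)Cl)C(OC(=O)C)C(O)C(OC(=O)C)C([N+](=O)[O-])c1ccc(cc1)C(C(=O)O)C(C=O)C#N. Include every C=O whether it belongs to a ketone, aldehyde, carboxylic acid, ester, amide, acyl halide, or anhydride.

8

CH(NHCOCH3): amide, 1 C=O (running total 1).
CH(CONH2): amide, 1 C=O (running total 2).
CH(NHCOCH3): amide, 1 C=O (running total 3).
CH(COCl): acyl halide, 1 C=O (running total 4).
CH(OCOCH3): ester, 1 C=O (running total 5).
CH(OCOCH3): ester, 1 C=O (running total 6).
CH(COOH): carboxylic acid, 1 C=O (running total 7).
CH(CHO): aldehyde, 1 C=O (running total 8).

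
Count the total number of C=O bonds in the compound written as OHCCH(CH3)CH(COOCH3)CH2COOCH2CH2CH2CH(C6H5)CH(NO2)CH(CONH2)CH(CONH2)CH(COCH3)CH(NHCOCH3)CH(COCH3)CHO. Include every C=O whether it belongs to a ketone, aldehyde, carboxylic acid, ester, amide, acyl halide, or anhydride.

OHC: aldehyde, 1 C=O (running total 1).
CH(COOCH3): ester, 1 C=O (running total 2).
CH2COOCH2: ester, 1 C=O (running total 3).
CH(CONH2): amide, 1 C=O (running total 4).
CH(CONH2): amide, 1 C=O (running total 5).
CH(COCH3): ketone, 1 C=O (running total 6).
CH(NHCOCH3): amide, 1 C=O (running total 7).
CH(COCH3): ketone, 1 C=O (running total 8).
CHO: aldehyde, 1 C=O (running total 9).

9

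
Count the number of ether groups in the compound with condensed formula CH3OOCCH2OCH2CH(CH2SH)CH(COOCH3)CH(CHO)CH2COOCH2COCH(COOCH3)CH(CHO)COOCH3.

1

Taking each segment in turn:
  CH3OOC: CH3O–C(=O)–: carbonyl C bonded to C and to –OCH3 → ester (not ketone + ether).
  CH2OCH2: C–O–C with sp³ carbons on both sides and no adjacent C=O → ether.
  CH(CH2SH): pendant –CH2SH → thiol.
  CH(COOCH3): pendant –COOCH3: carbonyl C bonded to C and –OCH3 → ester.
  CH(CHO): pendant –CHO: carbonyl C bonded to C and H → aldehyde.
  CH2COOCH2: –C(=O)–O–C with C on the carbonyl side → ester.
  CO: –C(=O)– with carbon on both sides → ketone.
  CH(COOCH3): pendant –COOCH3: carbonyl C bonded to C and –OCH3 → ester.
  CH(CHO): pendant –CHO: carbonyl C bonded to C and H → aldehyde.
  COOCH3: –C(=O)OCH3: carbonyl C bonded to C and to –OCH3 → ester (not ketone + ether).
Ether appears at: CH2OCH2 → 1.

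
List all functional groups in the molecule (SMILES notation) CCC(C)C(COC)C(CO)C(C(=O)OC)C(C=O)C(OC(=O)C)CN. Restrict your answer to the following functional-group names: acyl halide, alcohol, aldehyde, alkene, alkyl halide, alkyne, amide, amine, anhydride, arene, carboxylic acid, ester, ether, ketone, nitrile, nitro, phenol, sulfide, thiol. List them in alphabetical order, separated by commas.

Working along the chain:
  CH(CH2OCH3): pendant –CH2OCH3: C–O–C linkage → ether.
  CH(CH2OH): pendant –CH2OH on an sp³ backbone C → alcohol.
  CH(COOCH3): pendant –COOCH3: carbonyl C bonded to C and –OCH3 → ester.
  CH(CHO): pendant –CHO: carbonyl C bonded to C and H → aldehyde.
  CH(OCOCH3): pendant –OC(=O)CH3: an acyloxy group → ester.
  CH2NH2: –NH2 on an sp³ carbon with no adjacent C=O → amine.

alcohol, aldehyde, amine, ester, ether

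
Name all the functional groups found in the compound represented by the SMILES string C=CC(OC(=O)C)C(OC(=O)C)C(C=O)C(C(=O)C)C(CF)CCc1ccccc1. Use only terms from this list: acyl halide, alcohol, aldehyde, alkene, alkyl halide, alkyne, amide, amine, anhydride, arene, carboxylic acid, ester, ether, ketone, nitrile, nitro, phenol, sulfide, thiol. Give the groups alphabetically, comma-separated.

aldehyde, alkene, alkyl halide, arene, ester, ketone

C=C double bond → alkene.
pendant –OC(=O)CH3: an acyloxy group → ester.
pendant –OC(=O)CH3: an acyloxy group → ester.
pendant –CHO: carbonyl C bonded to C and H → aldehyde.
pendant –COCH3: carbonyl C bonded to two carbons → ketone.
pendant –CH2X: halogen on sp³ carbon → alkyl halide.
–C6H5 phenyl ring → arene.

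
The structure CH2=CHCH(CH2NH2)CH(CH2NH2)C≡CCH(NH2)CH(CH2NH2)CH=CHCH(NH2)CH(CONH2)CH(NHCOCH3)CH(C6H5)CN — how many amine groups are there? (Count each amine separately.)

C=C double bond → alkene.
pendant –CH2NH2: N on sp³ C, no adjacent C=O → amine.
pendant –CH2NH2: N on sp³ C, no adjacent C=O → amine.
C≡C triple bond → alkyne.
–NH2 on an sp³ carbon with no adjacent C=O → amine.
pendant –CH2NH2: N on sp³ C, no adjacent C=O → amine.
C=C double bond → alkene.
–NH2 on an sp³ carbon with no adjacent C=O → amine.
pendant –CONH2: carbonyl C bonded to C and N → amide.
pendant –NHC(=O)CH3: N bonded to a carbonyl → amide (not amine).
pendant –C6H5: benzene ring → arene.
–C≡N: carbon triple-bonded to nitrogen → nitrile.
Amine appears at: CH(CH2NH2), CH(CH2NH2), CH(NH2), CH(CH2NH2), CH(NH2) → 5.

5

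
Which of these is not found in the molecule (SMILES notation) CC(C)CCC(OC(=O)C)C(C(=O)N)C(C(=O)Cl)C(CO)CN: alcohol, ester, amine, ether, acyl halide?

acyl halide: present (CH(COCl) — pendant –C(=O)X: carbonyl C bonded to C and halogen → acyl halide).
ester: present (CH(OCOCH3) — pendant –OC(=O)CH3: an acyloxy group → ester).
alcohol: present (CH(CH2OH) — pendant –CH2OH on an sp³ backbone C → alcohol).
amine: present (CH2NH2 — –NH2 on an sp³ carbon with no adjacent C=O → amine).
ether: absent. In CH(OCOCH3), the C–O–C oxygen is adjacent to a C=O, so it belongs to an ester, not an ether.

ether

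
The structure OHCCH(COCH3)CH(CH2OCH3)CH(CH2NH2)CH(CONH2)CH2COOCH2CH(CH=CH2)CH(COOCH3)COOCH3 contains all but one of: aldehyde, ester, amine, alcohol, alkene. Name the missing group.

ester: present (CH2COOCH2 — –C(=O)–O–C with C on the carbonyl side → ester).
aldehyde: present (OHC — terminal –CHO: carbonyl C bonded to H and C → aldehyde).
alkene: present (CH(CH=CH2) — pendant –CH=CH2: C=C double bond → alkene).
amine: present (CH(CH2NH2) — pendant –CH2NH2: N on sp³ C, no adjacent C=O → amine).
alcohol: no segment matches this pattern.

alcohol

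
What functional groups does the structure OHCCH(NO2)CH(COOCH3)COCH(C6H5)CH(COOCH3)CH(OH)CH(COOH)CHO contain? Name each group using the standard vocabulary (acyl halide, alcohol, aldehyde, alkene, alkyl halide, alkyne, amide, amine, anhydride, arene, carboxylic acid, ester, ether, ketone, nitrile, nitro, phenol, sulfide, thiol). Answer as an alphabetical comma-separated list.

Taking each segment in turn:
  OHC: terminal –CHO: carbonyl C bonded to H and C → aldehyde.
  CH(NO2): –NO2 on an sp³ carbon → nitro (the N=O is not a carbonyl).
  CH(COOCH3): pendant –COOCH3: carbonyl C bonded to C and –OCH3 → ester.
  CO: –C(=O)– with carbon on both sides → ketone.
  CH(C6H5): pendant –C6H5: benzene ring → arene.
  CH(COOCH3): pendant –COOCH3: carbonyl C bonded to C and –OCH3 → ester.
  CH(OH): –OH on an sp³ carbon → alcohol (secondary).
  CH(COOH): pendant –COOH: carbonyl C bonded to C and –OH → carboxylic acid.
  CHO: terminal –CHO: carbonyl C bonded to H and C → aldehyde.

alcohol, aldehyde, arene, carboxylic acid, ester, ketone, nitro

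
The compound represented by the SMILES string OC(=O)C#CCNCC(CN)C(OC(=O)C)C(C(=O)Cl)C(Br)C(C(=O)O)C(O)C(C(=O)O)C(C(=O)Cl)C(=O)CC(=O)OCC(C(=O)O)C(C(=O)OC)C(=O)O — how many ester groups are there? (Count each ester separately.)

3

Reading the structure from left to right:
  HOOC: –COOH: carbonyl C bonded to –OH and C → carboxylic acid (the –OH is not a separate alcohol).
  C≡C: C≡C triple bond → alkyne.
  CH2NHCH2: C–N–C with sp³ carbons and no adjacent C=O → amine (secondary).
  CH(CH2NH2): pendant –CH2NH2: N on sp³ C, no adjacent C=O → amine.
  CH(OCOCH3): pendant –OC(=O)CH3: an acyloxy group → ester.
  CH(COCl): pendant –C(=O)X: carbonyl C bonded to C and halogen → acyl halide.
  CH(Br): halogen on an sp³ carbon → alkyl halide.
  CH(COOH): pendant –COOH: carbonyl C bonded to C and –OH → carboxylic acid.
  CH(OH): –OH on an sp³ carbon → alcohol (secondary).
  CH(COOH): pendant –COOH: carbonyl C bonded to C and –OH → carboxylic acid.
  CH(COCl): pendant –C(=O)X: carbonyl C bonded to C and halogen → acyl halide.
  CO: –C(=O)– with carbon on both sides → ketone.
  CH2COOCH2: –C(=O)–O–C with C on the carbonyl side → ester.
  CH(COOH): pendant –COOH: carbonyl C bonded to C and –OH → carboxylic acid.
  CH(COOCH3): pendant –COOCH3: carbonyl C bonded to C and –OCH3 → ester.
  COOH: –COOH: carbonyl C bonded to –OH and C → carboxylic acid (the –OH is not a separate alcohol).
Ester appears at: CH(OCOCH3), CH2COOCH2, CH(COOCH3) → 3.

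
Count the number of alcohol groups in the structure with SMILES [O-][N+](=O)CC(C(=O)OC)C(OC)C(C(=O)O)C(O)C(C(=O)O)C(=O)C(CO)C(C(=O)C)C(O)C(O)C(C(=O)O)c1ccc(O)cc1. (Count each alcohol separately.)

4

Working along the chain:
  O2NCH2: –NO2 on carbon → nitro group.
  CH(COOCH3): pendant –COOCH3: carbonyl C bonded to C and –OCH3 → ester.
  CH(OCH3): pendant –OCH3: C–O–C with sp³ C, no adjacent C=O → ether.
  CH(COOH): pendant –COOH: carbonyl C bonded to C and –OH → carboxylic acid.
  CH(OH): –OH on an sp³ carbon → alcohol (secondary).
  CH(COOH): pendant –COOH: carbonyl C bonded to C and –OH → carboxylic acid.
  CO: –C(=O)– with carbon on both sides → ketone.
  CH(CH2OH): pendant –CH2OH on an sp³ backbone C → alcohol.
  CH(COCH3): pendant –COCH3: carbonyl C bonded to two carbons → ketone.
  CH(OH): –OH on an sp³ carbon → alcohol (secondary).
  CH(OH): –OH on an sp³ carbon → alcohol (secondary).
  CH(COOH): pendant –COOH: carbonyl C bonded to C and –OH → carboxylic acid.
  C6H4OH: –OH attached directly to an aromatic ring → phenol (not alcohol); the ring itself is an arene.
Alcohol appears at: CH(OH), CH(CH2OH), CH(OH), CH(OH) → 4.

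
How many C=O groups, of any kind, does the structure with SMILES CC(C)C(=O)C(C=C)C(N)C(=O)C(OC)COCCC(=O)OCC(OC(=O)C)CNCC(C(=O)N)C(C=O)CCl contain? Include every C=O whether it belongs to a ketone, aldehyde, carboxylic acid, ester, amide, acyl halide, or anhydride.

6

CO: ketone, 1 C=O (running total 1).
CO: ketone, 1 C=O (running total 2).
CH2COOCH2: ester, 1 C=O (running total 3).
CH(OCOCH3): ester, 1 C=O (running total 4).
CH(CONH2): amide, 1 C=O (running total 5).
CH(CHO): aldehyde, 1 C=O (running total 6).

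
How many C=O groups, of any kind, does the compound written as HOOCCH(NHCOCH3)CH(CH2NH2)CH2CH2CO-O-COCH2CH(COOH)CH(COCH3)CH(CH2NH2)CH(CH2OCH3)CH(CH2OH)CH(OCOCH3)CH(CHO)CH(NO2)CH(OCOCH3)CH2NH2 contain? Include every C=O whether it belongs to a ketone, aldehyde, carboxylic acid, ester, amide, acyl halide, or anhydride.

9

HOOC: carboxylic acid, 1 C=O (running total 1).
CH(NHCOCH3): amide, 1 C=O (running total 2).
CH2CO-O-COCH2: anhydride, 2 C=O (running total 4).
CH(COOH): carboxylic acid, 1 C=O (running total 5).
CH(COCH3): ketone, 1 C=O (running total 6).
CH(OCOCH3): ester, 1 C=O (running total 7).
CH(CHO): aldehyde, 1 C=O (running total 8).
CH(OCOCH3): ester, 1 C=O (running total 9).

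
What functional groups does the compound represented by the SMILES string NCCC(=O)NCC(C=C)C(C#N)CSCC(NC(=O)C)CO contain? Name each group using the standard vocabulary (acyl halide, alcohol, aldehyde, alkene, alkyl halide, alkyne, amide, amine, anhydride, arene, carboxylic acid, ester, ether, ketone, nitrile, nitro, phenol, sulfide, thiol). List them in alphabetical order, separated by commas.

–NH2 on an sp³ carbon with no adjacent C=O → amine.
–C(=O)–N– linkage → amide (the N is not an amine).
pendant –CH=CH2: C=C double bond → alkene.
pendant –C≡N: nitrile.
C–S–C linkage → sulfide (thioether).
pendant –NHC(=O)CH3: N bonded to a carbonyl → amide (not amine).
–OH on an sp³ carbon → alcohol.

alcohol, alkene, amide, amine, nitrile, sulfide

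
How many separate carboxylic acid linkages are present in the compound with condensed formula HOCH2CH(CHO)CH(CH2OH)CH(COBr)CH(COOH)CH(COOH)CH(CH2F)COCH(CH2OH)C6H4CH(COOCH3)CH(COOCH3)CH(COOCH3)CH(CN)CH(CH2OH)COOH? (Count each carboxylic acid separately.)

Working along the chain:
  HOCH2: HO– on an sp³ carbon → alcohol.
  CH(CHO): pendant –CHO: carbonyl C bonded to C and H → aldehyde.
  CH(CH2OH): pendant –CH2OH on an sp³ backbone C → alcohol.
  CH(COBr): pendant –C(=O)X: carbonyl C bonded to C and halogen → acyl halide.
  CH(COOH): pendant –COOH: carbonyl C bonded to C and –OH → carboxylic acid.
  CH(COOH): pendant –COOH: carbonyl C bonded to C and –OH → carboxylic acid.
  CH(CH2F): pendant –CH2X: halogen on sp³ carbon → alkyl halide.
  CO: –C(=O)– with carbon on both sides → ketone.
  CH(CH2OH): pendant –CH2OH on an sp³ backbone C → alcohol.
  C6H4: para-disubstituted benzene ring → arene.
  CH(COOCH3): pendant –COOCH3: carbonyl C bonded to C and –OCH3 → ester.
  CH(COOCH3): pendant –COOCH3: carbonyl C bonded to C and –OCH3 → ester.
  CH(COOCH3): pendant –COOCH3: carbonyl C bonded to C and –OCH3 → ester.
  CH(CN): pendant –C≡N: nitrile.
  CH(CH2OH): pendant –CH2OH on an sp³ backbone C → alcohol.
  COOH: –COOH: carbonyl C bonded to –OH and C → carboxylic acid (the –OH is not a separate alcohol).
Carboxylic acid appears at: CH(COOH), CH(COOH), COOH → 3.

3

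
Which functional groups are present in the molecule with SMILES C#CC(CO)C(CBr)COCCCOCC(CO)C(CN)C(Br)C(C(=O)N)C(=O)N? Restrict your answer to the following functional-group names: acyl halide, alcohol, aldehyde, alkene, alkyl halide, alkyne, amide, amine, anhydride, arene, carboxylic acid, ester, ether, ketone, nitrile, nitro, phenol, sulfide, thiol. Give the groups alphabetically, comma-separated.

alcohol, alkyl halide, alkyne, amide, amine, ether

C≡C triple bond → alkyne.
pendant –CH2OH on an sp³ backbone C → alcohol.
pendant –CH2X: halogen on sp³ carbon → alkyl halide.
C–O–C with sp³ carbons on both sides and no adjacent C=O → ether.
C–O–C with sp³ carbons on both sides and no adjacent C=O → ether.
pendant –CH2OH on an sp³ backbone C → alcohol.
pendant –CH2NH2: N on sp³ C, no adjacent C=O → amine.
halogen on an sp³ carbon → alkyl halide.
pendant –CONH2: carbonyl C bonded to C and N → amide.
–C(=O)NH2: carbonyl C bonded to C and to N → amide (the N is not a separate amine).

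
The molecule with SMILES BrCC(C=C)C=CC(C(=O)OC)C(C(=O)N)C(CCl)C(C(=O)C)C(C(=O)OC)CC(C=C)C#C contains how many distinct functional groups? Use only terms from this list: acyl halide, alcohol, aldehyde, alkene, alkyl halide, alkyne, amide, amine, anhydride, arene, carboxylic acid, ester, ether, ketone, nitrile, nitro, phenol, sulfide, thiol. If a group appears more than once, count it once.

halogen on an sp³ carbon → alkyl halide.
pendant –CH=CH2: C=C double bond → alkene.
C=C double bond → alkene.
pendant –COOCH3: carbonyl C bonded to C and –OCH3 → ester.
pendant –CONH2: carbonyl C bonded to C and N → amide.
pendant –CH2X: halogen on sp³ carbon → alkyl halide.
pendant –COCH3: carbonyl C bonded to two carbons → ketone.
pendant –COOCH3: carbonyl C bonded to C and –OCH3 → ester.
pendant –CH=CH2: C=C double bond → alkene.
C≡C triple bond → alkyne.
Distinct types present: alkene, alkyl halide, alkyne, amide, ester, ketone.

6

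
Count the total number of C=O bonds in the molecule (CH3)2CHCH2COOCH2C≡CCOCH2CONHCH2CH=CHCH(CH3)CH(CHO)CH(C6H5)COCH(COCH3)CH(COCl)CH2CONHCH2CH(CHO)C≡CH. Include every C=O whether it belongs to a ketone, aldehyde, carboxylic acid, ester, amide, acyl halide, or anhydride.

9

CH2COOCH2: ester, 1 C=O (running total 1).
CO: ketone, 1 C=O (running total 2).
CH2CONHCH2: amide, 1 C=O (running total 3).
CH(CHO): aldehyde, 1 C=O (running total 4).
CO: ketone, 1 C=O (running total 5).
CH(COCH3): ketone, 1 C=O (running total 6).
CH(COCl): acyl halide, 1 C=O (running total 7).
CH2CONHCH2: amide, 1 C=O (running total 8).
CH(CHO): aldehyde, 1 C=O (running total 9).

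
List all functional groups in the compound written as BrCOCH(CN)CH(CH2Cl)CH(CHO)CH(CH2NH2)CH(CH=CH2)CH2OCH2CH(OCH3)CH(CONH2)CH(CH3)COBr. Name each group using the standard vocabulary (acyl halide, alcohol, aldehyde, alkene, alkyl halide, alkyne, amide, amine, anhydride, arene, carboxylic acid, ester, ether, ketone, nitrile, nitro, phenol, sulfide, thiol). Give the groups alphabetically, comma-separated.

Reading the structure from left to right:
  BrCO: –C(=O)Br: carbonyl C bonded to C and to a halogen → acyl halide (not alkyl halide).
  CH(CN): pendant –C≡N: nitrile.
  CH(CH2Cl): pendant –CH2X: halogen on sp³ carbon → alkyl halide.
  CH(CHO): pendant –CHO: carbonyl C bonded to C and H → aldehyde.
  CH(CH2NH2): pendant –CH2NH2: N on sp³ C, no adjacent C=O → amine.
  CH(CH=CH2): pendant –CH=CH2: C=C double bond → alkene.
  CH2OCH2: C–O–C with sp³ carbons on both sides and no adjacent C=O → ether.
  CH(OCH3): pendant –OCH3: C–O–C with sp³ C, no adjacent C=O → ether.
  CH(CONH2): pendant –CONH2: carbonyl C bonded to C and N → amide.
  COBr: –C(=O)Br: carbonyl C bonded to C and to a halogen → acyl halide (not alkyl halide).

acyl halide, aldehyde, alkene, alkyl halide, amide, amine, ether, nitrile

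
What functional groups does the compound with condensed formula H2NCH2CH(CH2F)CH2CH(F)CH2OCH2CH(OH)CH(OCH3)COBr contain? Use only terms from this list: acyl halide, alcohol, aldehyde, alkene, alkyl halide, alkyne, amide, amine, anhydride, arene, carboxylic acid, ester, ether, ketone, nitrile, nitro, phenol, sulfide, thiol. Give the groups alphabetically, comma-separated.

acyl halide, alcohol, alkyl halide, amine, ether

Reading the structure from left to right:
  H2NCH2: –NH2 on an sp³ carbon with no adjacent C=O → amine.
  CH(CH2F): pendant –CH2X: halogen on sp³ carbon → alkyl halide.
  CH(F): halogen on an sp³ carbon → alkyl halide.
  CH2OCH2: C–O–C with sp³ carbons on both sides and no adjacent C=O → ether.
  CH(OH): –OH on an sp³ carbon → alcohol (secondary).
  CH(OCH3): pendant –OCH3: C–O–C with sp³ C, no adjacent C=O → ether.
  COBr: –C(=O)Br: carbonyl C bonded to C and to a halogen → acyl halide (not alkyl halide).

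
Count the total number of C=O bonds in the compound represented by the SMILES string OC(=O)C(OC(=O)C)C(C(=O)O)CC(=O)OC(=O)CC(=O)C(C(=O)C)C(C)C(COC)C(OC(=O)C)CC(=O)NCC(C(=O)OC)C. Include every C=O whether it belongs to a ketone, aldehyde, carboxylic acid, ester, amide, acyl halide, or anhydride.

HOOC: carboxylic acid, 1 C=O (running total 1).
CH(OCOCH3): ester, 1 C=O (running total 2).
CH(COOH): carboxylic acid, 1 C=O (running total 3).
CH2CO-O-COCH2: anhydride, 2 C=O (running total 5).
CO: ketone, 1 C=O (running total 6).
CH(COCH3): ketone, 1 C=O (running total 7).
CH(OCOCH3): ester, 1 C=O (running total 8).
CH2CONHCH2: amide, 1 C=O (running total 9).
CH(COOCH3): ester, 1 C=O (running total 10).

10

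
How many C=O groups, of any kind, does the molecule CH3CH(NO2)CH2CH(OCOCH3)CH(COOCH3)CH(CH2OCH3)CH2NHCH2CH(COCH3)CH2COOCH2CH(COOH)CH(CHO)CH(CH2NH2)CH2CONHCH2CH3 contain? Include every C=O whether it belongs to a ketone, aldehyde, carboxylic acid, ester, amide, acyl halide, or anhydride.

7

CH(OCOCH3): ester, 1 C=O (running total 1).
CH(COOCH3): ester, 1 C=O (running total 2).
CH(COCH3): ketone, 1 C=O (running total 3).
CH2COOCH2: ester, 1 C=O (running total 4).
CH(COOH): carboxylic acid, 1 C=O (running total 5).
CH(CHO): aldehyde, 1 C=O (running total 6).
CH2CONHCH2: amide, 1 C=O (running total 7).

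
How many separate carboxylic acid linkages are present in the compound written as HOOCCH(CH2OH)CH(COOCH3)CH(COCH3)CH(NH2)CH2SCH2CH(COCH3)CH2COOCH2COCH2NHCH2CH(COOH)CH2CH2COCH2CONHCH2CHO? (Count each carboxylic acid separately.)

2

Reading the structure from left to right:
  HOOC: –COOH: carbonyl C bonded to –OH and C → carboxylic acid (the –OH is not a separate alcohol).
  CH(CH2OH): pendant –CH2OH on an sp³ backbone C → alcohol.
  CH(COOCH3): pendant –COOCH3: carbonyl C bonded to C and –OCH3 → ester.
  CH(COCH3): pendant –COCH3: carbonyl C bonded to two carbons → ketone.
  CH(NH2): –NH2 on an sp³ carbon with no adjacent C=O → amine.
  CH2SCH2: C–S–C linkage → sulfide (thioether).
  CH(COCH3): pendant –COCH3: carbonyl C bonded to two carbons → ketone.
  CH2COOCH2: –C(=O)–O–C with C on the carbonyl side → ester.
  CO: –C(=O)– with carbon on both sides → ketone.
  CH2NHCH2: C–N–C with sp³ carbons and no adjacent C=O → amine (secondary).
  CH(COOH): pendant –COOH: carbonyl C bonded to C and –OH → carboxylic acid.
  CO: –C(=O)– with carbon on both sides → ketone.
  CH2CONHCH2: –C(=O)–N– linkage → amide (the N is not an amine).
  CHO: terminal –CHO: carbonyl C bonded to H and C → aldehyde.
Carboxylic acid appears at: HOOC, CH(COOH) → 2.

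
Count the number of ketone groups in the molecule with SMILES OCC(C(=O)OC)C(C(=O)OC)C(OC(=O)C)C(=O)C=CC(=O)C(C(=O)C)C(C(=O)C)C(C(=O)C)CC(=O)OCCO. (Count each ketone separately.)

5

Reading the structure from left to right:
  HOCH2: HO– on an sp³ carbon → alcohol.
  CH(COOCH3): pendant –COOCH3: carbonyl C bonded to C and –OCH3 → ester.
  CH(COOCH3): pendant –COOCH3: carbonyl C bonded to C and –OCH3 → ester.
  CH(OCOCH3): pendant –OC(=O)CH3: an acyloxy group → ester.
  CO: –C(=O)– with carbon on both sides → ketone.
  CH=CH: C=C double bond → alkene.
  CO: –C(=O)– with carbon on both sides → ketone.
  CH(COCH3): pendant –COCH3: carbonyl C bonded to two carbons → ketone.
  CH(COCH3): pendant –COCH3: carbonyl C bonded to two carbons → ketone.
  CH(COCH3): pendant –COCH3: carbonyl C bonded to two carbons → ketone.
  CH2COOCH2: –C(=O)–O–C with C on the carbonyl side → ester.
  CH2OH: –OH on an sp³ carbon → alcohol.
Ketone appears at: CO, CO, CH(COCH3), CH(COCH3), CH(COCH3) → 5.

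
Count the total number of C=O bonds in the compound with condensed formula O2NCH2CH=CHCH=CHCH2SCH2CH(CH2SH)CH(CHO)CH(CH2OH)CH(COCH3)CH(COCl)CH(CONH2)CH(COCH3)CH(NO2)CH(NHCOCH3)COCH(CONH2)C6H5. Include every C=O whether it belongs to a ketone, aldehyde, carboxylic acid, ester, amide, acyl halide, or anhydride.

8

CH(CHO): aldehyde, 1 C=O (running total 1).
CH(COCH3): ketone, 1 C=O (running total 2).
CH(COCl): acyl halide, 1 C=O (running total 3).
CH(CONH2): amide, 1 C=O (running total 4).
CH(COCH3): ketone, 1 C=O (running total 5).
CH(NHCOCH3): amide, 1 C=O (running total 6).
CO: ketone, 1 C=O (running total 7).
CH(CONH2): amide, 1 C=O (running total 8).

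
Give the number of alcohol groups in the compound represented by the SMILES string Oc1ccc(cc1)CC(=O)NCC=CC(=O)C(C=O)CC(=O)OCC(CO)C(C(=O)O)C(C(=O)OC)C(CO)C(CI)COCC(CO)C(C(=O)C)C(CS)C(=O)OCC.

3

Reading the structure from left to right:
  HOC6H4: –OH attached directly to an aromatic ring → phenol (not alcohol); the ring itself is an arene.
  CH2CONHCH2: –C(=O)–N– linkage → amide (the N is not an amine).
  CH=CH: C=C double bond → alkene.
  CO: –C(=O)– with carbon on both sides → ketone.
  CH(CHO): pendant –CHO: carbonyl C bonded to C and H → aldehyde.
  CH2COOCH2: –C(=O)–O–C with C on the carbonyl side → ester.
  CH(CH2OH): pendant –CH2OH on an sp³ backbone C → alcohol.
  CH(COOH): pendant –COOH: carbonyl C bonded to C and –OH → carboxylic acid.
  CH(COOCH3): pendant –COOCH3: carbonyl C bonded to C and –OCH3 → ester.
  CH(CH2OH): pendant –CH2OH on an sp³ backbone C → alcohol.
  CH(CH2I): pendant –CH2X: halogen on sp³ carbon → alkyl halide.
  CH2OCH2: C–O–C with sp³ carbons on both sides and no adjacent C=O → ether.
  CH(CH2OH): pendant –CH2OH on an sp³ backbone C → alcohol.
  CH(COCH3): pendant –COCH3: carbonyl C bonded to two carbons → ketone.
  CH(CH2SH): pendant –CH2SH → thiol.
  COOCH2CH3: –C(=O)OCH2CH3: carbonyl C bonded to C and to –OEt → ester.
Alcohol appears at: CH(CH2OH), CH(CH2OH), CH(CH2OH) → 3.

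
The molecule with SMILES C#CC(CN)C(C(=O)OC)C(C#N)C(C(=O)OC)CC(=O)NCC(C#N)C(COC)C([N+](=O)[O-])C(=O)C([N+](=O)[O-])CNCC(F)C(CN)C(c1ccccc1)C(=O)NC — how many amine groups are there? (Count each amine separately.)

Reading the structure from left to right:
  HC≡C: C≡C triple bond → alkyne.
  CH(CH2NH2): pendant –CH2NH2: N on sp³ C, no adjacent C=O → amine.
  CH(COOCH3): pendant –COOCH3: carbonyl C bonded to C and –OCH3 → ester.
  CH(CN): pendant –C≡N: nitrile.
  CH(COOCH3): pendant –COOCH3: carbonyl C bonded to C and –OCH3 → ester.
  CH2CONHCH2: –C(=O)–N– linkage → amide (the N is not an amine).
  CH(CN): pendant –C≡N: nitrile.
  CH(CH2OCH3): pendant –CH2OCH3: C–O–C linkage → ether.
  CH(NO2): –NO2 on an sp³ carbon → nitro (the N=O is not a carbonyl).
  CO: –C(=O)– with carbon on both sides → ketone.
  CH(NO2): –NO2 on an sp³ carbon → nitro (the N=O is not a carbonyl).
  CH2NHCH2: C–N–C with sp³ carbons and no adjacent C=O → amine (secondary).
  CH(F): halogen on an sp³ carbon → alkyl halide.
  CH(CH2NH2): pendant –CH2NH2: N on sp³ C, no adjacent C=O → amine.
  CH(C6H5): pendant –C6H5: benzene ring → arene.
  CONHCH3: –C(=O)NHCH3: carbonyl C bonded to C and to N → amide (the N is not an amine).
Amine appears at: CH(CH2NH2), CH2NHCH2, CH(CH2NH2) → 3.

3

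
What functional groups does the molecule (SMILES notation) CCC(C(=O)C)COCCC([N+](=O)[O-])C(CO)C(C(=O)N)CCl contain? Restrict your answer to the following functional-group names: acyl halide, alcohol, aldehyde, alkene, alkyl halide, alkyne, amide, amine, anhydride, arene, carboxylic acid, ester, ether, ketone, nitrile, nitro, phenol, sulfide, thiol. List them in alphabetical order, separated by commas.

alcohol, alkyl halide, amide, ether, ketone, nitro

Reading the structure from left to right:
  CH(COCH3): pendant –COCH3: carbonyl C bonded to two carbons → ketone.
  CH2OCH2: C–O–C with sp³ carbons on both sides and no adjacent C=O → ether.
  CH(NO2): –NO2 on an sp³ carbon → nitro (the N=O is not a carbonyl).
  CH(CH2OH): pendant –CH2OH on an sp³ backbone C → alcohol.
  CH(CONH2): pendant –CONH2: carbonyl C bonded to C and N → amide.
  CH2Cl: halogen on an sp³ carbon → alkyl halide.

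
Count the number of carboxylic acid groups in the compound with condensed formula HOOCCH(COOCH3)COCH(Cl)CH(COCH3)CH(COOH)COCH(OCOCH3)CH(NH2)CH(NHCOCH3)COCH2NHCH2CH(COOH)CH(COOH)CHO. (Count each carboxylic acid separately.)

–COOH: carbonyl C bonded to –OH and C → carboxylic acid (the –OH is not a separate alcohol).
pendant –COOCH3: carbonyl C bonded to C and –OCH3 → ester.
–C(=O)– with carbon on both sides → ketone.
halogen on an sp³ carbon → alkyl halide.
pendant –COCH3: carbonyl C bonded to two carbons → ketone.
pendant –COOH: carbonyl C bonded to C and –OH → carboxylic acid.
–C(=O)– with carbon on both sides → ketone.
pendant –OC(=O)CH3: an acyloxy group → ester.
–NH2 on an sp³ carbon with no adjacent C=O → amine.
pendant –NHC(=O)CH3: N bonded to a carbonyl → amide (not amine).
–C(=O)– with carbon on both sides → ketone.
C–N–C with sp³ carbons and no adjacent C=O → amine (secondary).
pendant –COOH: carbonyl C bonded to C and –OH → carboxylic acid.
pendant –COOH: carbonyl C bonded to C and –OH → carboxylic acid.
terminal –CHO: carbonyl C bonded to H and C → aldehyde.
Carboxylic acid appears at: HOOC, CH(COOH), CH(COOH), CH(COOH) → 4.

4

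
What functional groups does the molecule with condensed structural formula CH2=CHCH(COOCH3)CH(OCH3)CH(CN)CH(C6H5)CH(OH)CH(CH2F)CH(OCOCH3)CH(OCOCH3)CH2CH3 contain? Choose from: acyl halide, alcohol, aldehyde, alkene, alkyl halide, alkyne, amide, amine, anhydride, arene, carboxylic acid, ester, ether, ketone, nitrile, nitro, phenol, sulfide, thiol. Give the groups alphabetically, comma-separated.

Taking each segment in turn:
  CH2=CH: C=C double bond → alkene.
  CH(COOCH3): pendant –COOCH3: carbonyl C bonded to C and –OCH3 → ester.
  CH(OCH3): pendant –OCH3: C–O–C with sp³ C, no adjacent C=O → ether.
  CH(CN): pendant –C≡N: nitrile.
  CH(C6H5): pendant –C6H5: benzene ring → arene.
  CH(OH): –OH on an sp³ carbon → alcohol (secondary).
  CH(CH2F): pendant –CH2X: halogen on sp³ carbon → alkyl halide.
  CH(OCOCH3): pendant –OC(=O)CH3: an acyloxy group → ester.
  CH(OCOCH3): pendant –OC(=O)CH3: an acyloxy group → ester.

alcohol, alkene, alkyl halide, arene, ester, ether, nitrile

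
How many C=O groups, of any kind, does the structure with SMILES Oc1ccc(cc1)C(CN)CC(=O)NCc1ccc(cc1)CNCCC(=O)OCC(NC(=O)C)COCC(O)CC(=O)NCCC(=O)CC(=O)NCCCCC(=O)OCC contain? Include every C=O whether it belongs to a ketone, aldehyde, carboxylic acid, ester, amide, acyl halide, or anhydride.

CH2CONHCH2: amide, 1 C=O (running total 1).
CH2COOCH2: ester, 1 C=O (running total 2).
CH(NHCOCH3): amide, 1 C=O (running total 3).
CH2CONHCH2: amide, 1 C=O (running total 4).
CO: ketone, 1 C=O (running total 5).
CH2CONHCH2: amide, 1 C=O (running total 6).
COOCH2CH3: ester, 1 C=O (running total 7).

7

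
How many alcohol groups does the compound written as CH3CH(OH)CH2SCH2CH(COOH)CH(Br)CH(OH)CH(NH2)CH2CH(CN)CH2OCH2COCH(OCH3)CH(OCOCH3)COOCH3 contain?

Working along the chain:
  CH(OH): –OH on an sp³ carbon → alcohol (secondary).
  CH2SCH2: C–S–C linkage → sulfide (thioether).
  CH(COOH): pendant –COOH: carbonyl C bonded to C and –OH → carboxylic acid.
  CH(Br): halogen on an sp³ carbon → alkyl halide.
  CH(OH): –OH on an sp³ carbon → alcohol (secondary).
  CH(NH2): –NH2 on an sp³ carbon with no adjacent C=O → amine.
  CH(CN): pendant –C≡N: nitrile.
  CH2OCH2: C–O–C with sp³ carbons on both sides and no adjacent C=O → ether.
  CO: –C(=O)– with carbon on both sides → ketone.
  CH(OCH3): pendant –OCH3: C–O–C with sp³ C, no adjacent C=O → ether.
  CH(OCOCH3): pendant –OC(=O)CH3: an acyloxy group → ester.
  COOCH3: –C(=O)OCH3: carbonyl C bonded to C and to –OCH3 → ester (not ketone + ether).
Alcohol appears at: CH(OH), CH(OH) → 2.

2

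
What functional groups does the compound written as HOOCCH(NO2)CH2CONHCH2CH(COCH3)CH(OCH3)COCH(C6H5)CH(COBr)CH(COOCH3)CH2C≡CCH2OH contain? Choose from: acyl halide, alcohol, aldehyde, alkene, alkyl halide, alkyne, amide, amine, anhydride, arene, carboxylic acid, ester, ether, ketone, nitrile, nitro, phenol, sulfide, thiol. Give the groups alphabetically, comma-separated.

acyl halide, alcohol, alkyne, amide, arene, carboxylic acid, ester, ether, ketone, nitro

Working along the chain:
  HOOC: –COOH: carbonyl C bonded to –OH and C → carboxylic acid (the –OH is not a separate alcohol).
  CH(NO2): –NO2 on an sp³ carbon → nitro (the N=O is not a carbonyl).
  CH2CONHCH2: –C(=O)–N– linkage → amide (the N is not an amine).
  CH(COCH3): pendant –COCH3: carbonyl C bonded to two carbons → ketone.
  CH(OCH3): pendant –OCH3: C–O–C with sp³ C, no adjacent C=O → ether.
  CO: –C(=O)– with carbon on both sides → ketone.
  CH(C6H5): pendant –C6H5: benzene ring → arene.
  CH(COBr): pendant –C(=O)X: carbonyl C bonded to C and halogen → acyl halide.
  CH(COOCH3): pendant –COOCH3: carbonyl C bonded to C and –OCH3 → ester.
  C≡C: C≡C triple bond → alkyne.
  CH2OH: –OH on an sp³ carbon → alcohol.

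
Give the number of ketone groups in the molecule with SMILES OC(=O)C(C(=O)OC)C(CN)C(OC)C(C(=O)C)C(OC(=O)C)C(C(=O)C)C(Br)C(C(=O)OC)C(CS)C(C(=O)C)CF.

3

–COOH: carbonyl C bonded to –OH and C → carboxylic acid (the –OH is not a separate alcohol).
pendant –COOCH3: carbonyl C bonded to C and –OCH3 → ester.
pendant –CH2NH2: N on sp³ C, no adjacent C=O → amine.
pendant –OCH3: C–O–C with sp³ C, no adjacent C=O → ether.
pendant –COCH3: carbonyl C bonded to two carbons → ketone.
pendant –OC(=O)CH3: an acyloxy group → ester.
pendant –COCH3: carbonyl C bonded to two carbons → ketone.
halogen on an sp³ carbon → alkyl halide.
pendant –COOCH3: carbonyl C bonded to C and –OCH3 → ester.
pendant –CH2SH → thiol.
pendant –COCH3: carbonyl C bonded to two carbons → ketone.
halogen on an sp³ carbon → alkyl halide.
Ketone appears at: CH(COCH3), CH(COCH3), CH(COCH3) → 3.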